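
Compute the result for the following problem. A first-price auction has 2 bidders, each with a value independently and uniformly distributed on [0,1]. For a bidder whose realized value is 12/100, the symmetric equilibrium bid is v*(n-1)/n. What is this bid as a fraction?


Step 1: The symmetric BNE bidding function is b(v) = v * (n-1) / n
Step 2: Substitute v = 3/25 and n = 2
Step 3: b = 3/25 * 1/2
Step 4: b = 3/50

3/50


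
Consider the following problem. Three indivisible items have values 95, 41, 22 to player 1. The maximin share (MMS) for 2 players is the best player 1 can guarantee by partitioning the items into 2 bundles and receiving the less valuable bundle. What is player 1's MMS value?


Step 1: Item values = 95, 41, 22
Step 2: Enumerate all 2-bundle partitions and take the smaller bundle:
  Partition 1: {95} vs {41,22} -> bundles 95, 63; min = 63
  Partition 2: {41} vs {95,22} -> bundles 41, 117; min = 41
  Partition 3: {22} vs {95,41} -> bundles 22, 136; min = 22
Step 3: MMS = max(63, 41, 22) = 63

63


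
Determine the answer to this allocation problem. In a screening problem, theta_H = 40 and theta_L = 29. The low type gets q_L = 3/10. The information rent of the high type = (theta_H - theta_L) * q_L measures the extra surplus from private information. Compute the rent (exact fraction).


Step 1: theta_H - theta_L = 40 - 29 = 11
Step 2: Information rent = (theta_H - theta_L) * q_L
Step 3: = 11 * 3/10
Step 4: = 33/10

33/10


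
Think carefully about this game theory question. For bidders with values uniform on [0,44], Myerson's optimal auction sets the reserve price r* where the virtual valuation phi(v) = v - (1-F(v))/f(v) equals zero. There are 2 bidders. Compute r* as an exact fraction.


Step 1: For U[0,44], F(v) = v/44 and f(v) = 1/44
Step 2: phi(v) = v - (1 - v/44)/(1/44) = v - (44 - v) = 2v - 44
Step 3: Set phi(r*) = 0: 2r* - 44 = 0
Step 4: r* = 44/2 = 22 (the number of bidders n = 2 does not enter)

22


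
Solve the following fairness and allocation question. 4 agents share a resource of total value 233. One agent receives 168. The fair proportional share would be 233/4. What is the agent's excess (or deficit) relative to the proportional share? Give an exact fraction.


Step 1: Proportional share = 233/4
Step 2: Agent's actual allocation = 168
Step 3: Excess = 168 - 233/4 = 439/4

439/4


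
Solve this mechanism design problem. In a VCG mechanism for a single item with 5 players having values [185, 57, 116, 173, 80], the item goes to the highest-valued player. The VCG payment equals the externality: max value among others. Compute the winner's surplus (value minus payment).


Step 1: The winner is the agent with the highest value: agent 0 with value 185
Step 2: Values of other agents: [57, 116, 173, 80]
Step 3: VCG payment = max of others' values = 173
Step 4: Surplus = 185 - 173 = 12

12


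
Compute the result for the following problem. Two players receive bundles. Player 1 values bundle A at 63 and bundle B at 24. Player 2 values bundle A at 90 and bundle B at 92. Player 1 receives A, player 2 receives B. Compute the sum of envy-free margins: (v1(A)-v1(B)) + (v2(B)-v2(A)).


Step 1: Player 1's margin = v1(A) - v1(B) = 63 - 24 = 39
Step 2: Player 2's margin = v2(B) - v2(A) = 92 - 90 = 2
Step 3: Total margin = 39 + 2 = 41

41


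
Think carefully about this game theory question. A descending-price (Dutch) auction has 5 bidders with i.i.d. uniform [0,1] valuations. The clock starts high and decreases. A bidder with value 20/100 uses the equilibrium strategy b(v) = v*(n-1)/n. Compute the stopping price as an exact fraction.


Step 1: Dutch auctions are strategically equivalent to first-price auctions
Step 2: The equilibrium bid is b(v) = v*(n-1)/n
Step 3: b = 1/5 * 4/5
Step 4: b = 4/25

4/25


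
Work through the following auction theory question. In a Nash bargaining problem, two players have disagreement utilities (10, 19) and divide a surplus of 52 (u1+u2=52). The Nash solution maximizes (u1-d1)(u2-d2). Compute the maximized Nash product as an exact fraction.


Step 1: The Nash solution splits surplus symmetrically above the disagreement point
Step 2: u1 = (total + d1 - d2)/2 = (52 + 10 - 19)/2 = 43/2
Step 3: u2 = (total - d1 + d2)/2 = (52 - 10 + 19)/2 = 61/2
Step 4: Nash product = (43/2 - 10) * (61/2 - 19)
Step 5: = 23/2 * 23/2 = 529/4

529/4


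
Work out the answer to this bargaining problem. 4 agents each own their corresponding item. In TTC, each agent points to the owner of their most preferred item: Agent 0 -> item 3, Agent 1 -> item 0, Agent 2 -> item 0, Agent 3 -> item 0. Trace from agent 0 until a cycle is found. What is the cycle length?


Step 1: Trace the pointer graph from agent 0: 0 -> 3 -> 0
Step 2: A cycle is detected when we revisit agent 0
Step 3: The cycle is: 0 -> 3 -> 0
Step 4: Cycle length = 2

2


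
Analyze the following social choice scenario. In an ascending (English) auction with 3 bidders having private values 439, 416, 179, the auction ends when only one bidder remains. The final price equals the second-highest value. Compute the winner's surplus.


Step 1: Identify the highest value: 439
Step 2: Identify the second-highest value: 416
Step 3: The final price = second-highest value = 416
Step 4: Surplus = 439 - 416 = 23

23


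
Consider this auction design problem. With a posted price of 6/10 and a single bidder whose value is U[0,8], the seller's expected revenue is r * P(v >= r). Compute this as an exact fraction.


Step 1: Posted price r = 3/5, value support [0,8]
Step 2: P(v >= r) = (8 - 3/5)/8 = 37/40
Step 3: Expected revenue = r * P(v >= r) = 3/5 * 37/40
Step 4: Revenue = 111/200

111/200


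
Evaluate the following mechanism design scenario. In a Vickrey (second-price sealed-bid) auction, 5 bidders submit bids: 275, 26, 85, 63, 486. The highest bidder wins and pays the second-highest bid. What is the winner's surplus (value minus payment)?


Step 1: Sort bids in descending order: 486, 275, 85, 63, 26
Step 2: The winning bid is the highest: 486
Step 3: The payment equals the second-highest bid: 275
Step 4: Surplus = winner's bid - payment = 486 - 275 = 211

211


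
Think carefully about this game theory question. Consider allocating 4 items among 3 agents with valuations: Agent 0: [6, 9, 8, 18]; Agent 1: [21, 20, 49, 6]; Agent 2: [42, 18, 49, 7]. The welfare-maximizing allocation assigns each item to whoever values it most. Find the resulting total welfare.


Step 1: For each item, find the maximum value among all agents.
Step 2: Item 0 -> Agent 2 (value 42)
Step 3: Item 1 -> Agent 1 (value 20)
Step 4: Item 2 -> Agent 1 (value 49)
Step 5: Item 3 -> Agent 0 (value 18)
Step 6: Total welfare = 42 + 20 + 49 + 18 = 129

129


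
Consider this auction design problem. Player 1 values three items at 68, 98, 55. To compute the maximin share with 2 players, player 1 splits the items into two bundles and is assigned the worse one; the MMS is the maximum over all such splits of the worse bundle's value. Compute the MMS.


Step 1: Item values = 68, 98, 55
Step 2: Enumerate all 2-bundle partitions and take the smaller bundle:
  Partition 1: {68} vs {98,55} -> bundles 68, 153; min = 68
  Partition 2: {98} vs {68,55} -> bundles 98, 123; min = 98
  Partition 3: {55} vs {68,98} -> bundles 55, 166; min = 55
Step 3: MMS = max(68, 98, 55) = 98

98


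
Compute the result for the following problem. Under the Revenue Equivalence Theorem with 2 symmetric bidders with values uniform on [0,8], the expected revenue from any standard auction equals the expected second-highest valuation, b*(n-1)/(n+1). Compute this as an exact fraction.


Step 1: By Revenue Equivalence, expected revenue = b*(n-1)/(n+1)
Step 2: Substituting n = 2, b = 8
Step 3: Revenue = 8*(2-1)/(2+1) = 8*1/3
Step 4: Revenue = 8/3

8/3


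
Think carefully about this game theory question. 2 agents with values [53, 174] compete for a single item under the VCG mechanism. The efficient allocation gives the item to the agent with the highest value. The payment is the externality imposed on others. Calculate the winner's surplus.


Step 1: The winner is the agent with the highest value: agent 1 with value 174
Step 2: Values of other agents: [53]
Step 3: VCG payment = max of others' values = 53
Step 4: Surplus = 174 - 53 = 121

121


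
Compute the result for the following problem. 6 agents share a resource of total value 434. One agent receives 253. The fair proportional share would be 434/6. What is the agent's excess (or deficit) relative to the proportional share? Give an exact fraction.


Step 1: Proportional share = 434/6 = 217/3
Step 2: Agent's actual allocation = 253
Step 3: Excess = 253 - 217/3 = 542/3

542/3


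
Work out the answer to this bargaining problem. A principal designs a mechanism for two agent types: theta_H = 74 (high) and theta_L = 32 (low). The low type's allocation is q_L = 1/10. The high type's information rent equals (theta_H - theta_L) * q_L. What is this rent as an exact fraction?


Step 1: theta_H - theta_L = 74 - 32 = 42
Step 2: Information rent = (theta_H - theta_L) * q_L
Step 3: = 42 * 1/10
Step 4: = 21/5

21/5


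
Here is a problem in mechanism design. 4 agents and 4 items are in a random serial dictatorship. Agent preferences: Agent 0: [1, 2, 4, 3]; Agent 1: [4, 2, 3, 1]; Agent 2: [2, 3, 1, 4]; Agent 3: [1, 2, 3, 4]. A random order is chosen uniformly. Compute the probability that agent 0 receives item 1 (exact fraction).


Step 1: Agent 0 wants item 1
Step 2: There are 24 possible orderings of agents
Step 3: In 12 orderings, agent 0 gets item 1
Step 4: Probability = 12/24 = 1/2

1/2


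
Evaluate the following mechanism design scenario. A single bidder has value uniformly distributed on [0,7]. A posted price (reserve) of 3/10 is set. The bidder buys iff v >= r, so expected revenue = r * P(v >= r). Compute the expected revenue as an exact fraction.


Step 1: Posted price r = 3/10, value support [0,7]
Step 2: P(v >= r) = (7 - 3/10)/7 = 67/70
Step 3: Expected revenue = r * P(v >= r) = 3/10 * 67/70
Step 4: Revenue = 201/700

201/700


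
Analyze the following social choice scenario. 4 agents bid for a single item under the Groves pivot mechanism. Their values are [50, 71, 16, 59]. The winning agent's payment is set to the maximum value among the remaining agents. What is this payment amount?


Step 1: The efficient winner is agent 1 with value 71
Step 2: Other agents' values: [50, 16, 59]
Step 3: Pivot payment = max(others) = 59
Step 4: The winner pays 59

59


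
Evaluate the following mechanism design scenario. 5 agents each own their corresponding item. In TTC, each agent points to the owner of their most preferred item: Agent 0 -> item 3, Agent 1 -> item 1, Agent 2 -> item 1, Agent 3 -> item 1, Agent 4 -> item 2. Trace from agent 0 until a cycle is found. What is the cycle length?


Step 1: Trace the pointer graph from agent 0: 0 -> 3 -> 1 -> 1
Step 2: A cycle is detected when we revisit agent 1
Step 3: The cycle is: 1 -> 1
Step 4: Cycle length = 1

1


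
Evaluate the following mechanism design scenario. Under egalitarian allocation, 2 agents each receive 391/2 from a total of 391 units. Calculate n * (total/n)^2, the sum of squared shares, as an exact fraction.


Step 1: Each agent's share = 391/2
Step 2: Square of each share = (391/2)^2 = 152881/4
Step 3: Sum of squares = 2 * 152881/4 = 152881/2

152881/2


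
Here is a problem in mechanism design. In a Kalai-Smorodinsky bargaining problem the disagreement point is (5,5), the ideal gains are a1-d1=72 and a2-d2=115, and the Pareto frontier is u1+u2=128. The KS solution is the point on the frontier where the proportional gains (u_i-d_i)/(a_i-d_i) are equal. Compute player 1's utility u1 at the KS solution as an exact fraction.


Step 1: At the KS point, (u1-d1)/r1 = (u2-d2)/r2 = t and u1+u2 = 128
Step 2: u1 = d1 + r1*t and u2 = d2 + r2*t, so (d1 + r1*t) + (d2 + r2*t) = 128
Step 3: t = (128 - 5 - 5)/(72 + 115) = 118/187
Step 4: u1 = d1 + r1*t = 5 + 72 * 118/187 = 9431/187
Step 5: (Check: u2 = d2 + r2*t = 14505/187; u1+u2 = 9431/187 + 14505/187 = 128, on the frontier.)

9431/187


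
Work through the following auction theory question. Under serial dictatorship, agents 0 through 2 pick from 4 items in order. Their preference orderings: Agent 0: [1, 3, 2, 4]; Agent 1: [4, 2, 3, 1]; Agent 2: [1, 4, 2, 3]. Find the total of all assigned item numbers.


Step 1: Agent 0 picks item 1
Step 2: Agent 1 picks item 4
Step 3: Agent 2 picks item 2
Step 4: Sum = 1 + 4 + 2 = 7

7


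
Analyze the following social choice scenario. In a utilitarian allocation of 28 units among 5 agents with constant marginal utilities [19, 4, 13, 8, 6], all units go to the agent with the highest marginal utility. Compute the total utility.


Step 1: The marginal utilities are [19, 4, 13, 8, 6]
Step 2: The highest marginal utility is 19
Step 3: All 28 units go to that agent
Step 4: Total utility = 19 * 28 = 532

532


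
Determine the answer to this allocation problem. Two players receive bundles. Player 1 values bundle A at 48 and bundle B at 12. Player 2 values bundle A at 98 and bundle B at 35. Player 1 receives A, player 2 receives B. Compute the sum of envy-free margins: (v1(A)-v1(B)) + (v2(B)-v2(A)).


Step 1: Player 1's margin = v1(A) - v1(B) = 48 - 12 = 36
Step 2: Player 2's margin = v2(B) - v2(A) = 35 - 98 = -63
Step 3: Total margin = 36 + -63 = -27

-27


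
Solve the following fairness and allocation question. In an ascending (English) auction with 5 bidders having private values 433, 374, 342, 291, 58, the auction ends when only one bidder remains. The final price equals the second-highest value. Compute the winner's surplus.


Step 1: Identify the highest value: 433
Step 2: Identify the second-highest value: 374
Step 3: The final price = second-highest value = 374
Step 4: Surplus = 433 - 374 = 59

59


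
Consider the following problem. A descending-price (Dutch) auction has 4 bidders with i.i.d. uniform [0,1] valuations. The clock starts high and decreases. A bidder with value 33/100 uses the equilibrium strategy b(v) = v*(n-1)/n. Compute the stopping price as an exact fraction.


Step 1: Dutch auctions are strategically equivalent to first-price auctions
Step 2: The equilibrium bid is b(v) = v*(n-1)/n
Step 3: b = 33/100 * 3/4
Step 4: b = 99/400

99/400


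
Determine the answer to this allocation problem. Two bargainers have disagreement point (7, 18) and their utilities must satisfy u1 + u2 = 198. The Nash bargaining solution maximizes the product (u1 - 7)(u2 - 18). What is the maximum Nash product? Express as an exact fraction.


Step 1: The Nash solution splits surplus symmetrically above the disagreement point
Step 2: u1 = (total + d1 - d2)/2 = (198 + 7 - 18)/2 = 187/2
Step 3: u2 = (total - d1 + d2)/2 = (198 - 7 + 18)/2 = 209/2
Step 4: Nash product = (187/2 - 7) * (209/2 - 18)
Step 5: = 173/2 * 173/2 = 29929/4

29929/4


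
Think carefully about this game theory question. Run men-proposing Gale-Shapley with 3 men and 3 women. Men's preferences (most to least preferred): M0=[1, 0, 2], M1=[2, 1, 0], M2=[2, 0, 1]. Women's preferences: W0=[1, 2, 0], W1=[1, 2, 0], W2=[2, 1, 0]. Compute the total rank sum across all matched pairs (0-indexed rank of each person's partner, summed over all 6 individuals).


Step 1: Run Gale-Shapley (men propose, women hold best offer):
  M0 proposes to W1; she accepts
  M1 proposes to W2; she accepts
  M2 proposes to W2; she switches from M1
  M1 proposes to W1; she switches from M0
  M0 proposes to W0; she accepts
Step 2: Final matching: W0-M0, W1-M1, W2-M2
Step 3: 0-indexed ranks (man's rank of his match, then woman's): 1 + 2 + 1 + 0 + 0 + 0
Step 4: Total rank sum = 4

4


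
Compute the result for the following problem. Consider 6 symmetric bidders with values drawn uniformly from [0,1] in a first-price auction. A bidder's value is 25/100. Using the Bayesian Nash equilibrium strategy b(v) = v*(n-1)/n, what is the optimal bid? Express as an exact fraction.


Step 1: The symmetric BNE bidding function is b(v) = v * (n-1) / n
Step 2: Substitute v = 1/4 and n = 6
Step 3: b = 1/4 * 5/6
Step 4: b = 5/24

5/24


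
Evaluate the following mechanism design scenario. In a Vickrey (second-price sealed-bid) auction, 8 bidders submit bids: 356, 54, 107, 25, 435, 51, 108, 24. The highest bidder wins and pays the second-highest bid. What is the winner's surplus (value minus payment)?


Step 1: Sort bids in descending order: 435, 356, 108, 107, 54, 51, 25, 24
Step 2: The winning bid is the highest: 435
Step 3: The payment equals the second-highest bid: 356
Step 4: Surplus = winner's bid - payment = 435 - 356 = 79

79


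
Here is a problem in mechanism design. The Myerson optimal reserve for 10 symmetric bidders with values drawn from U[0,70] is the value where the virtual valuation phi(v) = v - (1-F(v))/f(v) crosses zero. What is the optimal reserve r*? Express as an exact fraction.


Step 1: For U[0,70], F(v) = v/70 and f(v) = 1/70
Step 2: phi(v) = v - (1 - v/70)/(1/70) = v - (70 - v) = 2v - 70
Step 3: Set phi(r*) = 0: 2r* - 70 = 0
Step 4: r* = 70/2 = 35 (the number of bidders n = 10 does not enter)

35


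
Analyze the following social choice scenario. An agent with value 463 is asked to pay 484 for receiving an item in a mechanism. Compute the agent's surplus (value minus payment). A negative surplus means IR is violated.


Step 1: Surplus = value - payment = 463 - 484 = -21
Step 2: IR is violated (surplus < 0)

-21


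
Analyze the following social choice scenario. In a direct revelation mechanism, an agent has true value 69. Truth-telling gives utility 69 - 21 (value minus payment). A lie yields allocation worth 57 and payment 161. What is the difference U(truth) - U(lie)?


Step 1: U(truth) = value - payment = 69 - 21 = 48
Step 2: U(lie) = allocation - payment = 57 - 161 = -104
Step 3: IC gap = 48 - (-104) = 152

152


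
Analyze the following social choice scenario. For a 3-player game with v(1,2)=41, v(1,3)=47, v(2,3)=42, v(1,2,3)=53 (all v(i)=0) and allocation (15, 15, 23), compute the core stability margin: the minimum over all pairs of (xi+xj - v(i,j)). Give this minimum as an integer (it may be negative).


Step 1: Slack for coalition (1,2): x1+x2 - v12 = 30 - 41 = -11
Step 2: Slack for coalition (1,3): x1+x3 - v13 = 38 - 47 = -9
Step 3: Slack for coalition (2,3): x2+x3 - v23 = 38 - 42 = -4
Step 4: Minimum slack = min(-11, -9, -4) = -11, attained by (1,2); coalition (1,2) can block (slack < 0), so the allocation is not in the core

-11


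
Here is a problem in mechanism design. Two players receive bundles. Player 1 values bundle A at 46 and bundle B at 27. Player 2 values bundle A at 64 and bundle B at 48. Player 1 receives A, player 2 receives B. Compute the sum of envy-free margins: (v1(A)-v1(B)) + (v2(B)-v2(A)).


Step 1: Player 1's margin = v1(A) - v1(B) = 46 - 27 = 19
Step 2: Player 2's margin = v2(B) - v2(A) = 48 - 64 = -16
Step 3: Total margin = 19 + -16 = 3

3


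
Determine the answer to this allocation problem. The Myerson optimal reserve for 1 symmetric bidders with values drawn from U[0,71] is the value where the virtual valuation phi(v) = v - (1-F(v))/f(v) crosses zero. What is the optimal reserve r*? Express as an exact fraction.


Step 1: For U[0,71], F(v) = v/71 and f(v) = 1/71
Step 2: phi(v) = v - (1 - v/71)/(1/71) = v - (71 - v) = 2v - 71
Step 3: Set phi(r*) = 0: 2r* - 71 = 0
Step 4: r* = 71/2 (the number of bidders n = 1 does not enter)

71/2


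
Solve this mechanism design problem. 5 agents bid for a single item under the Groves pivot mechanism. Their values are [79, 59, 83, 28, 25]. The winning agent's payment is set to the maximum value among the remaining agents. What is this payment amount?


Step 1: The efficient winner is agent 2 with value 83
Step 2: Other agents' values: [79, 59, 28, 25]
Step 3: Pivot payment = max(others) = 79
Step 4: The winner pays 79

79


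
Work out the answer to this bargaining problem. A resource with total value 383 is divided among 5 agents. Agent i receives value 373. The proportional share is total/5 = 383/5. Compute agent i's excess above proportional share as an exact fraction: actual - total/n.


Step 1: Proportional share = 383/5
Step 2: Agent's actual allocation = 373
Step 3: Excess = 373 - 383/5 = 1482/5

1482/5


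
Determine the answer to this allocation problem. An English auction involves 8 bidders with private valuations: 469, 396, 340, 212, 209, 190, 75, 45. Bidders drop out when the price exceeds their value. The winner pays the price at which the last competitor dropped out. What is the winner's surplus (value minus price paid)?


Step 1: Identify the highest value: 469
Step 2: Identify the second-highest value: 396
Step 3: The final price = second-highest value = 396
Step 4: Surplus = 469 - 396 = 73

73


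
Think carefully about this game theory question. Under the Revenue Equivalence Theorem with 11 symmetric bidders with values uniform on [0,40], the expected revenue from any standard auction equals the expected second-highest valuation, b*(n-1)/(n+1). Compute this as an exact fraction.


Step 1: By Revenue Equivalence, expected revenue = b*(n-1)/(n+1)
Step 2: Substituting n = 11, b = 40
Step 3: Revenue = 40*(11-1)/(11+1) = 40*10/12
Step 4: Revenue = 400/12 = 100/3

100/3


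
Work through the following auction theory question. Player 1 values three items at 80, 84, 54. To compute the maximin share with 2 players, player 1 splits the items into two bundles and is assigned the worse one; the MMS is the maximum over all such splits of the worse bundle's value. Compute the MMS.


Step 1: Item values = 80, 84, 54
Step 2: Enumerate all 2-bundle partitions and take the smaller bundle:
  Partition 1: {80} vs {84,54} -> bundles 80, 138; min = 80
  Partition 2: {84} vs {80,54} -> bundles 84, 134; min = 84
  Partition 3: {54} vs {80,84} -> bundles 54, 164; min = 54
Step 3: MMS = max(80, 84, 54) = 84

84


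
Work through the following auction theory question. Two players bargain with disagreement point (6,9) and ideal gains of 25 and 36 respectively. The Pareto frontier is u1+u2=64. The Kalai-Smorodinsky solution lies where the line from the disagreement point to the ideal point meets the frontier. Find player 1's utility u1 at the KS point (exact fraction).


Step 1: At the KS point, (u1-d1)/r1 = (u2-d2)/r2 = t and u1+u2 = 64
Step 2: u1 = d1 + r1*t and u2 = d2 + r2*t, so (d1 + r1*t) + (d2 + r2*t) = 64
Step 3: t = (64 - 6 - 9)/(25 + 36) = 49/61
Step 4: u1 = d1 + r1*t = 6 + 25 * 49/61 = 1591/61
Step 5: (Check: u2 = d2 + r2*t = 2313/61; u1+u2 = 1591/61 + 2313/61 = 64, on the frontier.)

1591/61


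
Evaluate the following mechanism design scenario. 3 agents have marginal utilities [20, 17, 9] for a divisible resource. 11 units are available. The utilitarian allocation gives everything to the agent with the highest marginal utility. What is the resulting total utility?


Step 1: The marginal utilities are [20, 17, 9]
Step 2: The highest marginal utility is 20
Step 3: All 11 units go to that agent
Step 4: Total utility = 20 * 11 = 220

220


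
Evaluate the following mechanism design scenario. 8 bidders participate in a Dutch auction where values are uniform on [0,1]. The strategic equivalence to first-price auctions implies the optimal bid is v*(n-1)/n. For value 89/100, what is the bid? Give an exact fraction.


Step 1: Dutch auctions are strategically equivalent to first-price auctions
Step 2: The equilibrium bid is b(v) = v*(n-1)/n
Step 3: b = 89/100 * 7/8
Step 4: b = 623/800

623/800


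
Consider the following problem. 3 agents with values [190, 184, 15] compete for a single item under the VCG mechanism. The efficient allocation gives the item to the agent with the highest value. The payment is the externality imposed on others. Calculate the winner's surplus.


Step 1: The winner is the agent with the highest value: agent 0 with value 190
Step 2: Values of other agents: [184, 15]
Step 3: VCG payment = max of others' values = 184
Step 4: Surplus = 190 - 184 = 6

6


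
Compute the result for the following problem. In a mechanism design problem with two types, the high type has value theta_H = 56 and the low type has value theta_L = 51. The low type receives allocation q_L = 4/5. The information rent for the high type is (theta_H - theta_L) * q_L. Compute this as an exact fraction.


Step 1: theta_H - theta_L = 56 - 51 = 5
Step 2: Information rent = (theta_H - theta_L) * q_L
Step 3: = 5 * 4/5
Step 4: = 4

4


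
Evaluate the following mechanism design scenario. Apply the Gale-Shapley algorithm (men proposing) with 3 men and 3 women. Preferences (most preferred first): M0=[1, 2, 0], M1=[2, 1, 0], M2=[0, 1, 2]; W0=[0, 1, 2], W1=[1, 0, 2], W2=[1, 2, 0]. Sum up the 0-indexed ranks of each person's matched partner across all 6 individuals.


Step 1: Run Gale-Shapley (men propose, women hold best offer):
  M0 proposes to W1; she accepts
  M1 proposes to W2; she accepts
  M2 proposes to W0; she accepts
Step 2: Final matching: W0-M2, W1-M0, W2-M1
Step 3: 0-indexed ranks (man's rank of his match, then woman's): 0 + 2 + 0 + 1 + 0 + 0
Step 4: Total rank sum = 3

3


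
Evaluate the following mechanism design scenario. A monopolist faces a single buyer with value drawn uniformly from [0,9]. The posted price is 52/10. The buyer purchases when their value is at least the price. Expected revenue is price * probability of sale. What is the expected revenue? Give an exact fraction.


Step 1: Posted price r = 26/5, value support [0,9]
Step 2: P(v >= r) = (9 - 26/5)/9 = 19/45
Step 3: Expected revenue = r * P(v >= r) = 26/5 * 19/45
Step 4: Revenue = 494/225

494/225


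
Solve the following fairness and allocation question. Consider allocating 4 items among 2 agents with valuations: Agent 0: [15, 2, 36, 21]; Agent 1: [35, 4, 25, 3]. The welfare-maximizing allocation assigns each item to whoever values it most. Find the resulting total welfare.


Step 1: For each item, find the maximum value among all agents.
Step 2: Item 0 -> Agent 1 (value 35)
Step 3: Item 1 -> Agent 1 (value 4)
Step 4: Item 2 -> Agent 0 (value 36)
Step 5: Item 3 -> Agent 0 (value 21)
Step 6: Total welfare = 35 + 4 + 36 + 21 = 96

96


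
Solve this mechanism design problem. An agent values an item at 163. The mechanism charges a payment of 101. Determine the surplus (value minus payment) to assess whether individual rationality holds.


Step 1: Surplus = value - payment = 163 - 101 = 62
Step 2: IR is satisfied (surplus >= 0)

62


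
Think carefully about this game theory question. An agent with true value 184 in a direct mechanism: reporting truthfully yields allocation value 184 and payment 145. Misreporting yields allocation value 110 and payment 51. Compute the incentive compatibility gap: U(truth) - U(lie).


Step 1: U(truth) = value - payment = 184 - 145 = 39
Step 2: U(lie) = allocation - payment = 110 - 51 = 59
Step 3: IC gap = 39 - 59 = -20

-20


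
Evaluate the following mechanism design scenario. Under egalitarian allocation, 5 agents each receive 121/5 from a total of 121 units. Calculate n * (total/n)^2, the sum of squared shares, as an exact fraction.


Step 1: Each agent's share = 121/5
Step 2: Square of each share = (121/5)^2 = 14641/25
Step 3: Sum of squares = 5 * 14641/25 = 14641/5

14641/5


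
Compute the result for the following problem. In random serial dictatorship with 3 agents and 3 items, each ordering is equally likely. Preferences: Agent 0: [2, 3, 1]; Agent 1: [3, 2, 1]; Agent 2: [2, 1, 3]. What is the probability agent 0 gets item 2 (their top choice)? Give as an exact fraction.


Step 1: Agent 0 wants item 2
Step 2: There are 6 possible orderings of agents
Step 3: In 3 orderings, agent 0 gets item 2
Step 4: Probability = 3/6 = 1/2

1/2


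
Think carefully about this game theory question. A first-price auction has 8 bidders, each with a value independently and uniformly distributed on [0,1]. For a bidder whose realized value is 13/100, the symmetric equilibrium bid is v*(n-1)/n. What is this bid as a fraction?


Step 1: The symmetric BNE bidding function is b(v) = v * (n-1) / n
Step 2: Substitute v = 13/100 and n = 8
Step 3: b = 13/100 * 7/8
Step 4: b = 91/800

91/800


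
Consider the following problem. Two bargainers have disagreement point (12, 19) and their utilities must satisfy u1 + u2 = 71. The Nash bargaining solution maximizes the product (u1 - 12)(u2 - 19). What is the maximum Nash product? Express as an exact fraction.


Step 1: The Nash solution splits surplus symmetrically above the disagreement point
Step 2: u1 = (total + d1 - d2)/2 = (71 + 12 - 19)/2 = 32
Step 3: u2 = (total - d1 + d2)/2 = (71 - 12 + 19)/2 = 39
Step 4: Nash product = (32 - 12) * (39 - 19)
Step 5: = 20 * 20 = 400

400


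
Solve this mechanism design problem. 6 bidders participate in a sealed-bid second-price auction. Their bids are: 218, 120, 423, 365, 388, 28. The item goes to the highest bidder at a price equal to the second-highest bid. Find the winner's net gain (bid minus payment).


Step 1: Sort bids in descending order: 423, 388, 365, 218, 120, 28
Step 2: The winning bid is the highest: 423
Step 3: The payment equals the second-highest bid: 388
Step 4: Surplus = winner's bid - payment = 423 - 388 = 35

35


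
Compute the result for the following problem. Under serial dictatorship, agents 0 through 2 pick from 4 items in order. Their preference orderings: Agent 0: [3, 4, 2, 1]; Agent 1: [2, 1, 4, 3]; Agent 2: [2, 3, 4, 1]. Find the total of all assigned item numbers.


Step 1: Agent 0 picks item 3
Step 2: Agent 1 picks item 2
Step 3: Agent 2 picks item 4
Step 4: Sum = 3 + 2 + 4 = 9

9


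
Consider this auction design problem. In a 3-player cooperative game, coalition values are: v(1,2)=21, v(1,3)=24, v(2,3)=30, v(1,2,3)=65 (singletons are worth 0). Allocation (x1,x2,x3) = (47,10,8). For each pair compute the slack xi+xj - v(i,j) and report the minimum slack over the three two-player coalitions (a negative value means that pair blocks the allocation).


Step 1: Slack for coalition (1,2): x1+x2 - v12 = 57 - 21 = 36
Step 2: Slack for coalition (1,3): x1+x3 - v13 = 55 - 24 = 31
Step 3: Slack for coalition (2,3): x2+x3 - v23 = 18 - 30 = -12
Step 4: Minimum slack = min(36, 31, -12) = -12, attained by (2,3); coalition (2,3) can block (slack < 0), so the allocation is not in the core

-12


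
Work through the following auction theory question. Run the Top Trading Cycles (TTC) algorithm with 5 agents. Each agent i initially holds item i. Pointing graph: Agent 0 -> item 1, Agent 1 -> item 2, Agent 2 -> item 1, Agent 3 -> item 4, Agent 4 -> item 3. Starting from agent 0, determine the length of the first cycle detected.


Step 1: Trace the pointer graph from agent 0: 0 -> 1 -> 2 -> 1
Step 2: A cycle is detected when we revisit agent 1
Step 3: The cycle is: 1 -> 2 -> 1
Step 4: Cycle length = 2

2


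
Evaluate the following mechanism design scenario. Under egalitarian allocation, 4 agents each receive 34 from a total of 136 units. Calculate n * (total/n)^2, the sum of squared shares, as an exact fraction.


Step 1: Each agent's share = 136/4 = 34
Step 2: Square of each share = (34)^2 = 1156
Step 3: Sum of squares = 4 * 1156 = 4624

4624


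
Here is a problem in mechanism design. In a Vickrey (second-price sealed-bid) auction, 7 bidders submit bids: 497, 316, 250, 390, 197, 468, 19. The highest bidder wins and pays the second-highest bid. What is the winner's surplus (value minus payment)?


Step 1: Sort bids in descending order: 497, 468, 390, 316, 250, 197, 19
Step 2: The winning bid is the highest: 497
Step 3: The payment equals the second-highest bid: 468
Step 4: Surplus = winner's bid - payment = 497 - 468 = 29

29


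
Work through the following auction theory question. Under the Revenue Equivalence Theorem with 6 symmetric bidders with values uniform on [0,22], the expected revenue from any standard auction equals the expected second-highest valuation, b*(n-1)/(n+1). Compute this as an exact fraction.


Step 1: By Revenue Equivalence, expected revenue = b*(n-1)/(n+1)
Step 2: Substituting n = 6, b = 22
Step 3: Revenue = 22*(6-1)/(6+1) = 22*5/7
Step 4: Revenue = 110/7

110/7


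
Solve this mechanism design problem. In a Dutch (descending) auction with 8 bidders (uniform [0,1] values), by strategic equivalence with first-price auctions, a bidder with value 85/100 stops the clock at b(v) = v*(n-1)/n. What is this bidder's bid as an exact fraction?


Step 1: Dutch auctions are strategically equivalent to first-price auctions
Step 2: The equilibrium bid is b(v) = v*(n-1)/n
Step 3: b = 17/20 * 7/8
Step 4: b = 119/160

119/160


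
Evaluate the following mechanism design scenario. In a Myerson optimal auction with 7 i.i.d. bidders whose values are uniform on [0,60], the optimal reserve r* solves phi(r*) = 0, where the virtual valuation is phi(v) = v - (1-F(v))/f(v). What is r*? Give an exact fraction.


Step 1: For U[0,60], F(v) = v/60 and f(v) = 1/60
Step 2: phi(v) = v - (1 - v/60)/(1/60) = v - (60 - v) = 2v - 60
Step 3: Set phi(r*) = 0: 2r* - 60 = 0
Step 4: r* = 60/2 = 30 (the number of bidders n = 7 does not enter)

30


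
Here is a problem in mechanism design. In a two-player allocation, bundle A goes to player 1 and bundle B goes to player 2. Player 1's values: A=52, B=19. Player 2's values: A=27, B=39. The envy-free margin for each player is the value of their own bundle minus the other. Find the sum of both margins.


Step 1: Player 1's margin = v1(A) - v1(B) = 52 - 19 = 33
Step 2: Player 2's margin = v2(B) - v2(A) = 39 - 27 = 12
Step 3: Total margin = 33 + 12 = 45

45


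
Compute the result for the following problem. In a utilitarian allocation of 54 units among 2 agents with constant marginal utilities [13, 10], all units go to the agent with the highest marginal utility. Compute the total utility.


Step 1: The marginal utilities are [13, 10]
Step 2: The highest marginal utility is 13
Step 3: All 54 units go to that agent
Step 4: Total utility = 13 * 54 = 702

702


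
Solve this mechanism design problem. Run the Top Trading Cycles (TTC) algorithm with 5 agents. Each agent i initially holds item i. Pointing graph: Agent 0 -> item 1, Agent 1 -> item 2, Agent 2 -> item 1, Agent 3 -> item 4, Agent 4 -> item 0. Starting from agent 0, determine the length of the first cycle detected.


Step 1: Trace the pointer graph from agent 0: 0 -> 1 -> 2 -> 1
Step 2: A cycle is detected when we revisit agent 1
Step 3: The cycle is: 1 -> 2 -> 1
Step 4: Cycle length = 2

2


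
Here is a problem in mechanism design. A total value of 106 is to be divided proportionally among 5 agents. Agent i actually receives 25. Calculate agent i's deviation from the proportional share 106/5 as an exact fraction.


Step 1: Proportional share = 106/5
Step 2: Agent's actual allocation = 25
Step 3: Excess = 25 - 106/5 = 19/5

19/5


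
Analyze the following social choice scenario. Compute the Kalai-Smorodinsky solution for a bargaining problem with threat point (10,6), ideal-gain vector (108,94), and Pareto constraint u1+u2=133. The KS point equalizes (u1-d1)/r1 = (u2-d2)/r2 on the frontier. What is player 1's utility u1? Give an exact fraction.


Step 1: At the KS point, (u1-d1)/r1 = (u2-d2)/r2 = t and u1+u2 = 133
Step 2: u1 = d1 + r1*t and u2 = d2 + r2*t, so (d1 + r1*t) + (d2 + r2*t) = 133
Step 3: t = (133 - 10 - 6)/(108 + 94) = 117/202
Step 4: u1 = d1 + r1*t = 10 + 108 * 117/202 = 7328/101
Step 5: (Check: u2 = d2 + r2*t = 6105/101; u1+u2 = 7328/101 + 6105/101 = 133, on the frontier.)

7328/101


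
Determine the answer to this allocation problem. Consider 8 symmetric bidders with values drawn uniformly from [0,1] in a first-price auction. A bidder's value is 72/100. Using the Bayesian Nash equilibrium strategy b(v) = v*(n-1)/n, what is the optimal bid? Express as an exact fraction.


Step 1: The symmetric BNE bidding function is b(v) = v * (n-1) / n
Step 2: Substitute v = 18/25 and n = 8
Step 3: b = 18/25 * 7/8
Step 4: b = 63/100

63/100


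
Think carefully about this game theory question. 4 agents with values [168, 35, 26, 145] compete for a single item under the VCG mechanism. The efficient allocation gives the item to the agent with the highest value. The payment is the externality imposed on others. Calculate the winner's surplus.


Step 1: The winner is the agent with the highest value: agent 0 with value 168
Step 2: Values of other agents: [35, 26, 145]
Step 3: VCG payment = max of others' values = 145
Step 4: Surplus = 168 - 145 = 23

23


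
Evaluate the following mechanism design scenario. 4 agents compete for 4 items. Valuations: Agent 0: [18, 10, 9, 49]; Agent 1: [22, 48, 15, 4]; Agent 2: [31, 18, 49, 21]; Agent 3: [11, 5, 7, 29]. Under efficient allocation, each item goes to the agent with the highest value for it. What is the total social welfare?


Step 1: For each item, find the maximum value among all agents.
Step 2: Item 0 -> Agent 2 (value 31)
Step 3: Item 1 -> Agent 1 (value 48)
Step 4: Item 2 -> Agent 2 (value 49)
Step 5: Item 3 -> Agent 0 (value 49)
Step 6: Total welfare = 31 + 48 + 49 + 49 = 177

177


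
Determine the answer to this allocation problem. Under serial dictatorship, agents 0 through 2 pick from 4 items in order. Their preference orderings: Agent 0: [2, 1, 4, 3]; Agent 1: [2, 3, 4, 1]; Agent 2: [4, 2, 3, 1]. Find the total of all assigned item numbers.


Step 1: Agent 0 picks item 2
Step 2: Agent 1 picks item 3
Step 3: Agent 2 picks item 4
Step 4: Sum = 2 + 3 + 4 = 9

9


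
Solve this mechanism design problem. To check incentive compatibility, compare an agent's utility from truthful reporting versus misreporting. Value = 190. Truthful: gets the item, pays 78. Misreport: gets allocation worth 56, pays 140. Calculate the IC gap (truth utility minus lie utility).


Step 1: U(truth) = value - payment = 190 - 78 = 112
Step 2: U(lie) = allocation - payment = 56 - 140 = -84
Step 3: IC gap = 112 - (-84) = 196

196


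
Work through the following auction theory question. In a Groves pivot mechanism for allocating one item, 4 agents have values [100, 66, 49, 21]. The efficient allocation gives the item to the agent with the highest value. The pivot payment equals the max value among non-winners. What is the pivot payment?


Step 1: The efficient winner is agent 0 with value 100
Step 2: Other agents' values: [66, 49, 21]
Step 3: Pivot payment = max(others) = 66
Step 4: The winner pays 66

66


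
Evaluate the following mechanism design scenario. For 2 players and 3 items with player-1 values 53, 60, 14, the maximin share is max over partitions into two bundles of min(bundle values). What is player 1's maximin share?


Step 1: Item values = 53, 60, 14
Step 2: Enumerate all 2-bundle partitions and take the smaller bundle:
  Partition 1: {53} vs {60,14} -> bundles 53, 74; min = 53
  Partition 2: {60} vs {53,14} -> bundles 60, 67; min = 60
  Partition 3: {14} vs {53,60} -> bundles 14, 113; min = 14
Step 3: MMS = max(53, 60, 14) = 60

60


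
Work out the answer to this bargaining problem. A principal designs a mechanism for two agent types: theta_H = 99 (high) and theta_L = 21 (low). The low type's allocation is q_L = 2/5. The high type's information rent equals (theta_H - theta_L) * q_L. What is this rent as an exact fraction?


Step 1: theta_H - theta_L = 99 - 21 = 78
Step 2: Information rent = (theta_H - theta_L) * q_L
Step 3: = 78 * 2/5
Step 4: = 156/5

156/5


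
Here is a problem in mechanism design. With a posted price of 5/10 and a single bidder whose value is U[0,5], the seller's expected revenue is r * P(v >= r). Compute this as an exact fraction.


Step 1: Posted price r = 1/2, value support [0,5]
Step 2: P(v >= r) = (5 - 1/2)/5 = 9/10
Step 3: Expected revenue = r * P(v >= r) = 1/2 * 9/10
Step 4: Revenue = 9/20

9/20


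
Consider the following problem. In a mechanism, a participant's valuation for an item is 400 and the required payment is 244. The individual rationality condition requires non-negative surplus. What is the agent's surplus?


Step 1: Surplus = value - payment = 400 - 244 = 156
Step 2: IR is satisfied (surplus >= 0)

156
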